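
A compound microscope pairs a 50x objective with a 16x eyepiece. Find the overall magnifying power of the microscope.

800

The overall magnification of a compound microscope is the product of the objective and eyepiece magnifications:
M = M_obj x M_eye = 50 x 16 = 800.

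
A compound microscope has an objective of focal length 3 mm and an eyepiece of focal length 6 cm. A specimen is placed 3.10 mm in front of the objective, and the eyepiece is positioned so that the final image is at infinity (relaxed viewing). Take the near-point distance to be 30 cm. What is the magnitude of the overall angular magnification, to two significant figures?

Convert to cm: f_obj = 3 mm = 0.3 cm; d_o = 3.10 mm = 0.31 cm.
Objective: 1/d_i = 1/f_obj - 1/d_o = 1/0.3 - 1/0.31 = 0.10753 cm^-1, so d_i = 9.300 cm.
m_obj = -d_i/d_o = -9.300/0.31 = -30.000.
Eyepiece angular magnification (image at infinity): M_eye = D/f_e = 30/6 = 5.000.
Overall M = m_obj x M_eye = (-30.000)(5.000) = -150.00.
|M| = 150.00.

150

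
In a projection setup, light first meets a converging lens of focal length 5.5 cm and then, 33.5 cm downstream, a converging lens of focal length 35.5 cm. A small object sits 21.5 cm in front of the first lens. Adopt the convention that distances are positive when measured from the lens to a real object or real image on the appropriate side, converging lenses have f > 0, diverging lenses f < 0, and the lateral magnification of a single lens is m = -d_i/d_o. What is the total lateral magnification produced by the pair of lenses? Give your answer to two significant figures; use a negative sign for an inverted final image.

-1.3

First lens: d_i1 = 1/(1/5.5 - 1/21.5) = 7.391 cm.
m_1 = -(7.391)/21.5 = -0.3438.
The intermediate image is 7.391 cm to the right of lens 1, so d_o2 = L - d_i1 = 33.5 - 7.391 = 26.109 cm.
Second lens: d_i2 = 1/(1/35.5 - 1/(26.109)) = -98.703 cm.
m_2 = -(-98.703)/(26.109) = 3.7804.
Total m = m_1 x m_2 = (-0.3438)(3.7804) = -1.2995.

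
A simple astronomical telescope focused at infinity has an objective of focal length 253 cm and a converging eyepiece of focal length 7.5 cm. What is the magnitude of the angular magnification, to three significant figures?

|M| = f_obj/|f_eye| = 253/7.5 = 33.733.

33.7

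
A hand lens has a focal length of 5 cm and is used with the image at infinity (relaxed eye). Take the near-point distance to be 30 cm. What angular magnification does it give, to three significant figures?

6.00

M = D/f = 30/5 = 6.000.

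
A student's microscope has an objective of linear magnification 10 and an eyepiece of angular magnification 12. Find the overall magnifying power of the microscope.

The overall magnification of a compound microscope is the product of the objective and eyepiece magnifications:
M = M_obj x M_eye = 10 x 12 = 120.

120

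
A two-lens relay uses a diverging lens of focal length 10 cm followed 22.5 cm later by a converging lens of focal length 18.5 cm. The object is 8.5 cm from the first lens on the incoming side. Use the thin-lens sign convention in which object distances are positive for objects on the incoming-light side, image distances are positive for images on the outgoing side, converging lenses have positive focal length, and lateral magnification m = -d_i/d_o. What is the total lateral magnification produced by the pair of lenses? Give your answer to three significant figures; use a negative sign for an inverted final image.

Applying the thin-lens equation to the first lens, 1/(-10) = 1/8.5 + 1/d_i1, which gives d_i1 = -4.595 cm.
Its lateral magnification is m_1 = -d_i1/d_o1 = -(-4.595)/8.5 = 0.5405.
The intermediate image is virtual, 4.595 cm to the left of lens 1, so d_o2 = L - d_i1 = 22.5 - (-4.595) = 27.095 cm.
Applying the thin-lens equation again with f_2 = 18.5 cm and d_o2 = 27.095 cm gives d_i2 = 58.322 cm.
m_2 = -(58.322)/(27.095) = -2.1525.
The system's lateral magnification is m_1 m_2 = (0.5405)(-2.1525) = -1.1635.

-1.16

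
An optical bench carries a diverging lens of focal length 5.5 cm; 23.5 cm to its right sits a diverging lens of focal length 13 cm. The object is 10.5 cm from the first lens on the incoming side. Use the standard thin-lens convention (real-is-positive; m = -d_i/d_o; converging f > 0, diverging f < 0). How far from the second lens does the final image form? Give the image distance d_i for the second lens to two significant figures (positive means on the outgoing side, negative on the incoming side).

First lens: d_i1 = 1/(1/(-5.5) - 1/10.5) = -3.609 cm.
With d_i1 < 0 the first image is virtual and lies on the object side; the object distance for lens 2 is d_o2 = 23.5 - (-3.609) = 27.109 cm.
Second lens: d_i2 = 1/(1/(-13) - 1/(27.109)) = -8.787 cm.

-8.8 cm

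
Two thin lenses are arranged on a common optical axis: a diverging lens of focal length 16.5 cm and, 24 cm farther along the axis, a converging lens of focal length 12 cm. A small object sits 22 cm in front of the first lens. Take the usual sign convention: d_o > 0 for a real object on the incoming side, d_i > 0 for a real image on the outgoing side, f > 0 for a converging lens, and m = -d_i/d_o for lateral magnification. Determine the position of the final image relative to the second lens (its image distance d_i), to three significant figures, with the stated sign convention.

First lens: d_i1 = 1/(1/(-16.5) - 1/22) = -9.429 cm.
With d_i1 < 0 the first image is virtual and lies on the object side; the object distance for lens 2 is d_o2 = 24 - (-9.429) = 33.429 cm.
Second lens: d_i2 = 1/(1/12 - 1/(33.429)) = 18.720 cm.

18.7 cm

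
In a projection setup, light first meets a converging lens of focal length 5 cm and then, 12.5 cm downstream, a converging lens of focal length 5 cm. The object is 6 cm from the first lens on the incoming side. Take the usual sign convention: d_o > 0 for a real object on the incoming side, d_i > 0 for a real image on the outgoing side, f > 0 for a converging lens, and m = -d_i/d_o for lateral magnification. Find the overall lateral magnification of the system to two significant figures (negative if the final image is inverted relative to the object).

-1.1

Lens 1: 1/d_i1 = 1/f_1 - 1/d_o1 = 1/5 - 1/6 = 0.03333 cm^-1, so d_i1 = 30.000 cm.
m_1 = -(30.000)/6 = -5.0000.
Since 30.000 cm > 12.5 cm, the first image lies past the second lens and serves as a virtual object: d_o2 = L - d_i1 = -17.500 cm.
Lens 2: 1/d_i2 = 1/f_2 - 1/d_o2 = 1/5 - 1/(-17.500) = 0.25714 cm^-1, so d_i2 = 3.889 cm.
m_2 = -(3.889)/(-17.500) = 0.2222.
The system's lateral magnification is m_1 m_2 = (-5.0000)(0.2222) = -1.1111.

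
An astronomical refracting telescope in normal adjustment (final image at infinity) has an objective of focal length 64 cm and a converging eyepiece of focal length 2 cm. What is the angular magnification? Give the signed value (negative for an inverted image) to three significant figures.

-32.0

M = -f_obj/f_eye = -64/(2) = -32.000.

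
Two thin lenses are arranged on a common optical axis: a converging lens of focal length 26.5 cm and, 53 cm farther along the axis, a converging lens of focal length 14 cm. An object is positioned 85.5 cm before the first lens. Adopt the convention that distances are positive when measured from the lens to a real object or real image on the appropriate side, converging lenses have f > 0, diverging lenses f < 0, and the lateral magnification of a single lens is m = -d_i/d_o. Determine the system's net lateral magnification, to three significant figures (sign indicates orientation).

First lens: d_i1 = 1/(1/26.5 - 1/85.5) = 38.403 cm.
m_1 = -(38.403)/85.5 = -0.4492.
Object distance for lens 2: d_o2 = 53 - 38.403 = 14.597 cm.
Second lens: d_i2 = 1/(1/14 - 1/(14.597)) = 342.057 cm.
m_2 = -(342.057)/(14.597) = -23.4326.
Overall magnification: m = m_1 m_2 = 10.5248.

10.5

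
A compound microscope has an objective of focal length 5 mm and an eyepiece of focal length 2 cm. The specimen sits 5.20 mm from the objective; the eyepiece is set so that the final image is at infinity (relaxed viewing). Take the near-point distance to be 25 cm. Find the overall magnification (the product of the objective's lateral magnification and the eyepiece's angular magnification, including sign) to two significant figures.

Convert to cm: f_obj = 5 mm = 0.5 cm; d_o = 5.20 mm = 0.52 cm.
Objective: 1/d_i = 1/f_obj - 1/d_o = 1/0.5 - 1/0.52 = 0.07692 cm^-1, so d_i = 13.000 cm.
m_obj = -d_i/d_o = -13.000/0.52 = -25.000.
Eyepiece angular magnification (image at infinity): M_eye = D/f_e = 25/2 = 12.500.
Overall M = m_obj x M_eye = (-25.000)(12.500) = -312.50.

-310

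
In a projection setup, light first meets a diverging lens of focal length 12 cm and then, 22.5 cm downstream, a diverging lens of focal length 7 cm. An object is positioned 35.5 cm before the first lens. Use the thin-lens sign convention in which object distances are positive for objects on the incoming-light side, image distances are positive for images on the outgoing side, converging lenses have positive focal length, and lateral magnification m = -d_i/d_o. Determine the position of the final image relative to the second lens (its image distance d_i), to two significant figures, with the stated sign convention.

-5.7 cm

Lens 1: 1/d_i1 = 1/f_1 - 1/d_o1 = 1/(-12) - 1/35.5 = -0.11150 cm^-1, so d_i1 = -8.968 cm.
With d_i1 < 0 the first image is virtual and lies on the object side; the object distance for lens 2 is d_o2 = 22.5 - (-8.968) = 31.468 cm.
Lens 2: 1/d_i2 = 1/f_2 - 1/d_o2 = 1/(-7) - 1/(31.468) = -0.17464 cm^-1, so d_i2 = -5.726 cm.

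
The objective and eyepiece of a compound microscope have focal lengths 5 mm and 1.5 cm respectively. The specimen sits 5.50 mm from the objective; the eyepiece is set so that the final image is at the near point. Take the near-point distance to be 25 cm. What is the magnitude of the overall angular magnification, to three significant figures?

Convert to cm: f_obj = 5 mm = 0.5 cm; d_o = 5.50 mm = 0.55 cm.
Objective: 1/d_i = 1/f_obj - 1/d_o = 1/0.5 - 1/0.55 = 0.18182 cm^-1, so d_i = 5.500 cm.
m_obj = -d_i/d_o = -5.500/0.55 = -10.000.
Eyepiece angular magnification (image at near point): M_eye = 1 + D/f_e = 1 + 25/1.5 = 17.667.
Overall M = m_obj x M_eye = (-10.000)(17.667) = -176.67.
|M| = 176.67.

177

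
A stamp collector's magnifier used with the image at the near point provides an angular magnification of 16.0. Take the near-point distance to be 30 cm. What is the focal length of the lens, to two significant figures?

2.0 cm

For the image at the near point, M = 1 + D/f.
f = D/(M - 1) = 30/(16.0 - 1) = 2.000 cm.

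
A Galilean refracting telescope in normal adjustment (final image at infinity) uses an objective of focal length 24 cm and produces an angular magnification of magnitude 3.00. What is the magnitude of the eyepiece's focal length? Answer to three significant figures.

|M| = f_obj/|f_eye|, so |f_eye| = f_obj/|M| = 24/3.0 = 8.000 cm.
(The eyepiece is diverging, so its signed focal length is -8.000 cm.)

8.00 cm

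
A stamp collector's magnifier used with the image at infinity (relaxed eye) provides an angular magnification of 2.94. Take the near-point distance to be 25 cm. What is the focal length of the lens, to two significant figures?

8.5 cm

For the image at infinity, M = D/f.
f = D/M = 25/2.94 = 8.503 cm.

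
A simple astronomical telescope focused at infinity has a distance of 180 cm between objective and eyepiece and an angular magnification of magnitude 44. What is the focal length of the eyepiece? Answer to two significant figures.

In normal adjustment the tube length equals f_obj + f_eye and |M| = f_obj/f_eye.
So f_obj = 44 f_eye and 44 f_eye + f_eye = 180 cm, giving f_eye = 180/45 = 4.000 cm and f_obj = 176.000 cm.

4.0 cm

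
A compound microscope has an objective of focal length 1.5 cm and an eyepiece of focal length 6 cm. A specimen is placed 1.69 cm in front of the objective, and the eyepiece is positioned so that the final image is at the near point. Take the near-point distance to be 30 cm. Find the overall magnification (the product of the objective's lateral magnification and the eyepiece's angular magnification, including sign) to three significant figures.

-47.4

Objective: 1/d_i = 1/f_obj - 1/d_o = 1/1.5 - 1/1.69 = 0.07495 cm^-1, so d_i = 13.342 cm.
m_obj = -d_i/d_o = -13.342/1.69 = -7.895.
Eyepiece angular magnification (image at near point): M_eye = 1 + D/f_e = 1 + 30/6 = 6.000.
Overall M = m_obj x M_eye = (-7.895)(6.000) = -47.37.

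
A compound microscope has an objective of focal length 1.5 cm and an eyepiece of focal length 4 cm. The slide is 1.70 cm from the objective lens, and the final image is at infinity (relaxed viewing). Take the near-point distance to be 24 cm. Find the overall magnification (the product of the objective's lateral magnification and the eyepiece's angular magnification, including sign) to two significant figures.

-45

Objective: 1/d_i = 1/f_obj - 1/d_o = 1/1.5 - 1/1.70 = 0.07843 cm^-1, so d_i = 12.750 cm.
m_obj = -d_i/d_o = -12.750/1.70 = -7.500.
Eyepiece angular magnification (image at infinity): M_eye = D/f_e = 24/4 = 6.000.
Overall M = m_obj x M_eye = (-7.500)(6.000) = -45.00.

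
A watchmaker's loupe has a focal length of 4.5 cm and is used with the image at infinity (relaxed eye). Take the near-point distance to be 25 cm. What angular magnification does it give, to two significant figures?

M = D/f = 25/4.5 = 5.556.

5.6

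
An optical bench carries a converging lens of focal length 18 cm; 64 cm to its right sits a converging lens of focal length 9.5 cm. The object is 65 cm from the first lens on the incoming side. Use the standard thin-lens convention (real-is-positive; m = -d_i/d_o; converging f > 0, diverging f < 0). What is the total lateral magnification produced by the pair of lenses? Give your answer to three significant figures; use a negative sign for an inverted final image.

0.123

First lens: d_i1 = 1/(1/18 - 1/65) = 24.894 cm.
m_1 = -(24.894)/65 = -0.3830.
That image sits 39.106 cm in front of the second lens, so d_o2 = 39.106 cm.
Second lens: d_i2 = 1/(1/9.5 - 1/(39.106)) = 12.548 cm.
m_2 = -(12.548)/(39.106) = -0.3209.
Total m = m_1 x m_2 = (-0.3830)(-0.3209) = 0.1229.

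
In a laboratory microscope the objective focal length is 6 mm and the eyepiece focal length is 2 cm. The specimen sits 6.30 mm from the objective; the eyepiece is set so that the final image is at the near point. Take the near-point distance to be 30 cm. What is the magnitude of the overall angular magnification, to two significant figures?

Convert to cm: f_obj = 6 mm = 0.6 cm; d_o = 6.30 mm = 0.63 cm.
Objective: 1/d_i = 1/f_obj - 1/d_o = 1/0.6 - 1/0.63 = 0.07937 cm^-1, so d_i = 12.600 cm.
m_obj = -d_i/d_o = -12.600/0.63 = -20.000.
Eyepiece angular magnification (image at near point): M_eye = 1 + D/f_e = 1 + 30/2 = 16.000.
Overall M = m_obj x M_eye = (-20.000)(16.000) = -320.00.
|M| = 320.00.

320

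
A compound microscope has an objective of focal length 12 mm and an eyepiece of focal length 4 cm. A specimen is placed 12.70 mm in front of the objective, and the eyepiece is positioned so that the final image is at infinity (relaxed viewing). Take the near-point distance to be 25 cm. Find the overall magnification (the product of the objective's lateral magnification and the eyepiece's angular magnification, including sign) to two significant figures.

Convert to cm: f_obj = 12 mm = 1.2 cm; d_o = 12.70 mm = 1.27 cm.
Objective: 1/d_i = 1/f_obj - 1/d_o = 1/1.2 - 1/1.27 = 0.04593 cm^-1, so d_i = 21.771 cm.
m_obj = -d_i/d_o = -21.771/1.27 = -17.143.
Eyepiece angular magnification (image at infinity): M_eye = D/f_e = 25/4 = 6.250.
Overall M = m_obj x M_eye = (-17.143)(6.250) = -107.14.

-110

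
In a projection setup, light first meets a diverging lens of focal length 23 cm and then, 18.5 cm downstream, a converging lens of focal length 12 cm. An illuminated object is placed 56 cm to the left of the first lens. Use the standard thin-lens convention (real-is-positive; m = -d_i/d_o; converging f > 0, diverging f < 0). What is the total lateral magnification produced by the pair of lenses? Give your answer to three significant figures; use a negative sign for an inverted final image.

First lens: d_i1 = 1/(1/(-23) - 1/56) = -16.304 cm.
m_1 = -(-16.304)/56 = 0.2911.
With d_i1 < 0 the first image is virtual and lies on the object side; the object distance for lens 2 is d_o2 = 18.5 - (-16.304) = 34.804 cm.
Second lens: d_i2 = 1/(1/12 - 1/(34.804)) = 18.315 cm.
m_2 = -(18.315)/(34.804) = -0.5262.
Overall magnification: m = m_1 m_2 = -0.1532.

-0.153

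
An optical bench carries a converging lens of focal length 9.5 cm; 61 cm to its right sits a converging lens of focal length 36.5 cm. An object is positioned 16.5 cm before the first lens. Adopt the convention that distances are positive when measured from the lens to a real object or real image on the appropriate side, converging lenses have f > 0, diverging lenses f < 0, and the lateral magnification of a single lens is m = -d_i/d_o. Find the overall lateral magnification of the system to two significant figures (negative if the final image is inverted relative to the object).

24

Lens 1: 1/d_i1 = 1/f_1 - 1/d_o1 = 1/9.5 - 1/16.5 = 0.04466 cm^-1, so d_i1 = 22.393 cm.
m_1 = -(22.393)/16.5 = -1.3571.
Object distance for lens 2: d_o2 = 61 - 22.393 = 38.607 cm.
Lens 2: 1/d_i2 = 1/f_2 - 1/d_o2 = 1/36.5 - 1/(38.607) = 0.00150 cm^-1, so d_i2 = 668.754 cm.
m_2 = -(668.754)/(38.607) = -17.3220.
Overall magnification: m = m_1 m_2 = 23.5085.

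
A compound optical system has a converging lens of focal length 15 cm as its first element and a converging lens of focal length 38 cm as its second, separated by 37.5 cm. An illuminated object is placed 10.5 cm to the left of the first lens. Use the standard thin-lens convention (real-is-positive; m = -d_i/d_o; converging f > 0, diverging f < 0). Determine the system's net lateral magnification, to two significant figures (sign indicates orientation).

First lens: d_i1 = 1/(1/15 - 1/10.5) = -35.000 cm.
m_1 = -(-35.000)/10.5 = 3.3333.
With d_i1 < 0 the first image is virtual and lies on the object side; the object distance for lens 2 is d_o2 = 37.5 - (-35.000) = 72.500 cm.
Second lens: d_i2 = 1/(1/38 - 1/(72.500)) = 79.855 cm.
m_2 = -(79.855)/(72.500) = -1.1014.
Overall magnification: m = m_1 m_2 = -3.6715.

-3.7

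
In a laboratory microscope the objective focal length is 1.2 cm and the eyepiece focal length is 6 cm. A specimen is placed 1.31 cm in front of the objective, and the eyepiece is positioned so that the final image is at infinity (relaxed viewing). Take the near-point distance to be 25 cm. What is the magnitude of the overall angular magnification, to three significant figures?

45.5

Objective: 1/d_i = 1/f_obj - 1/d_o = 1/1.2 - 1/1.31 = 0.06997 cm^-1, so d_i = 14.291 cm.
m_obj = -d_i/d_o = -14.291/1.31 = -10.909.
Eyepiece angular magnification (image at infinity): M_eye = D/f_e = 25/6 = 4.167.
Overall M = m_obj x M_eye = (-10.909)(4.167) = -45.45.
|M| = 45.45.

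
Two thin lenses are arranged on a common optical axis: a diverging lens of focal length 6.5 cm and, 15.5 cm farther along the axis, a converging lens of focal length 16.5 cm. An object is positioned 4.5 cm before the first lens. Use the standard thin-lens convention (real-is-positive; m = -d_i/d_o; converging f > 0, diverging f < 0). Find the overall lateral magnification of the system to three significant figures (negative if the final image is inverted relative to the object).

-5.88

First lens: d_i1 = 1/(1/(-6.5) - 1/4.5) = -2.659 cm.
m_1 = -(-2.659)/4.5 = 0.5909.
The intermediate image is virtual, 2.659 cm to the left of lens 1, so d_o2 = L - d_i1 = 15.5 - (-2.659) = 18.159 cm.
Second lens: d_i2 = 1/(1/16.5 - 1/(18.159)) = 180.596 cm.
m_2 = -(180.596)/(18.159) = -9.9452.
Overall magnification: m = m_1 m_2 = -5.8767.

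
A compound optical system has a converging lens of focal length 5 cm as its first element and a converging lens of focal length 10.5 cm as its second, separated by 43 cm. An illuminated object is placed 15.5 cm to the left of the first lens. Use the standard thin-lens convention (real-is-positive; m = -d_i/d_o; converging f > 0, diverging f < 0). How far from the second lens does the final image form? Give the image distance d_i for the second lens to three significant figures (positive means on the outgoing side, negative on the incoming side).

Applying the thin-lens equation to the first lens, 1/5 = 1/15.5 + 1/d_i1, which gives d_i1 = 7.381 cm.
That image sits 35.619 cm in front of the second lens, so d_o2 = 35.619 cm.
Applying the thin-lens equation again with f_2 = 10.5 cm and d_o2 = 35.619 cm gives d_i2 = 14.889 cm.

14.9 cm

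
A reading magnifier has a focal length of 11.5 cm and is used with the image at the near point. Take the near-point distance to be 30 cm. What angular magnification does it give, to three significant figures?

M = 1 + D/f = 1 + 30/11.5 = 3.609.

3.61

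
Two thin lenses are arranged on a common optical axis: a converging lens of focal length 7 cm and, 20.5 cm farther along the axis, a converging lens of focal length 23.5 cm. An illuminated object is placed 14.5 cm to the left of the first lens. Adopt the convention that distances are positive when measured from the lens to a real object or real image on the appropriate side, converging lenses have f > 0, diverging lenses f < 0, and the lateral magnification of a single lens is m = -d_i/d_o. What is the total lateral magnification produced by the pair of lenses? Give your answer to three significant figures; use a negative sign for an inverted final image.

Applying the thin-lens equation to the first lens, 1/7 = 1/14.5 + 1/d_i1, which gives d_i1 = 13.533 cm.
Its lateral magnification is m_1 = -d_i1/d_o1 = -(13.533)/14.5 = -0.9333.
Object distance for lens 2: d_o2 = 20.5 - 13.533 = 6.967 cm.
Applying the thin-lens equation again with f_2 = 23.5 cm and d_o2 = 6.967 cm gives d_i2 = -9.902 cm.
m_2 = -(-9.902)/(6.967) = 1.4214.
Overall magnification: m = m_1 m_2 = -1.3266.

-1.33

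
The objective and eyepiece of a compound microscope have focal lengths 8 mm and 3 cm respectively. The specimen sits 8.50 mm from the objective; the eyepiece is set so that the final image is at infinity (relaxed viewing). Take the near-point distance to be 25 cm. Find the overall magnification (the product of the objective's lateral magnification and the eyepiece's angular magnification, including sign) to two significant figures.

Convert to cm: f_obj = 8 mm = 0.8 cm; d_o = 8.50 mm = 0.85 cm.
Objective: 1/d_i = 1/f_obj - 1/d_o = 1/0.8 - 1/0.85 = 0.07353 cm^-1, so d_i = 13.600 cm.
m_obj = -d_i/d_o = -13.600/0.85 = -16.000.
Eyepiece angular magnification (image at infinity): M_eye = D/f_e = 25/3 = 8.333.
Overall M = m_obj x M_eye = (-16.000)(8.333) = -133.33.

-130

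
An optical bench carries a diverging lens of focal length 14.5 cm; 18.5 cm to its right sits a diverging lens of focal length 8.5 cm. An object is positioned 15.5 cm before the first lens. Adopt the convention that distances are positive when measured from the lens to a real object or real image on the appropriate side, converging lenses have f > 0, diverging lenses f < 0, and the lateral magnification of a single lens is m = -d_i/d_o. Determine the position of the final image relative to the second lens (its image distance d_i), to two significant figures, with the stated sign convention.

Applying the thin-lens equation to the first lens, 1/(-14.5) = 1/15.5 + 1/d_i1, which gives d_i1 = -7.492 cm.
With d_i1 < 0 the first image is virtual and lies on the object side; the object distance for lens 2 is d_o2 = 18.5 - (-7.492) = 25.992 cm.
Applying the thin-lens equation again with f_2 = -8.5 cm and d_o2 = 25.992 cm gives d_i2 = -6.405 cm.

-6.4 cm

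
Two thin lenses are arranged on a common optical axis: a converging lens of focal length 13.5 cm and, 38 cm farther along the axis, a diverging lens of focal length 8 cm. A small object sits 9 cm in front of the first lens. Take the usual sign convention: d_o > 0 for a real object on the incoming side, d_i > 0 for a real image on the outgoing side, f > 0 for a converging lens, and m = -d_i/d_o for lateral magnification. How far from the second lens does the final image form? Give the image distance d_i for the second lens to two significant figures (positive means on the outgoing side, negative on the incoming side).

Lens 1: 1/d_i1 = 1/f_1 - 1/d_o1 = 1/13.5 - 1/9 = -0.03704 cm^-1, so d_i1 = -27.000 cm.
The intermediate image is virtual, 27.000 cm to the left of lens 1, so d_o2 = L - d_i1 = 38 - (-27.000) = 65.000 cm.
Lens 2: 1/d_i2 = 1/f_2 - 1/d_o2 = 1/(-8) - 1/(65.000) = -0.14038 cm^-1, so d_i2 = -7.123 cm.

-7.1 cm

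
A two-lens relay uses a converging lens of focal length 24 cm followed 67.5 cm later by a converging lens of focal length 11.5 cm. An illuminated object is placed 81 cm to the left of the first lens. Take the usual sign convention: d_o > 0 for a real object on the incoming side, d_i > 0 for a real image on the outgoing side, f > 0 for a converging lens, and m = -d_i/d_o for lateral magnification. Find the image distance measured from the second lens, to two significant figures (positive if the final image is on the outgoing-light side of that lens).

First lens: d_i1 = 1/(1/24 - 1/81) = 34.105 cm.
That image sits 33.395 cm in front of the second lens, so d_o2 = 33.395 cm.
Second lens: d_i2 = 1/(1/11.5 - 1/(33.395)) = 17.540 cm.

18 cm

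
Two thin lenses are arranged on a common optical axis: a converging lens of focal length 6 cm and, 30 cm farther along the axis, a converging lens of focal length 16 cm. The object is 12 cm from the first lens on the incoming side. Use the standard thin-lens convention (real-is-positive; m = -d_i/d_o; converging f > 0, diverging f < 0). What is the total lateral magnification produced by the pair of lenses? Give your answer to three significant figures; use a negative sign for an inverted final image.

8.00

Lens 1: 1/d_i1 = 1/f_1 - 1/d_o1 = 1/6 - 1/12 = 0.08333 cm^-1, so d_i1 = 12.000 cm.
m_1 = -(12.000)/12 = -1.0000.
Object distance for lens 2: d_o2 = 30 - 12.000 = 18.000 cm.
Lens 2: 1/d_i2 = 1/f_2 - 1/d_o2 = 1/16 - 1/(18.000) = 0.00694 cm^-1, so d_i2 = 144.000 cm.
m_2 = -(144.000)/(18.000) = -8.0000.
The system's lateral magnification is m_1 m_2 = (-1.0000)(-8.0000) = 8.0000.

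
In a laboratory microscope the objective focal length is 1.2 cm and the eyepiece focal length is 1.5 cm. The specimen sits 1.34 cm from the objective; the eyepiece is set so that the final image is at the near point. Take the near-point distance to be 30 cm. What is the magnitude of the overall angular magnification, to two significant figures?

Objective: 1/d_i = 1/f_obj - 1/d_o = 1/1.2 - 1/1.34 = 0.08706 cm^-1, so d_i = 11.486 cm.
m_obj = -d_i/d_o = -11.486/1.34 = -8.571.
Eyepiece angular magnification (image at near point): M_eye = 1 + D/f_e = 1 + 30/1.5 = 21.000.
Overall M = m_obj x M_eye = (-8.571)(21.000) = -180.00.
|M| = 180.00.

180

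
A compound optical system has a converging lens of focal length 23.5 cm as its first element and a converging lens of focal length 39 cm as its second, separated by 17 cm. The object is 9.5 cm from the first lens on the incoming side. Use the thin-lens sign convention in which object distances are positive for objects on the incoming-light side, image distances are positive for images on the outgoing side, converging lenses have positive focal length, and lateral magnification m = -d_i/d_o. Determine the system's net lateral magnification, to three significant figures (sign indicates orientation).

Applying the thin-lens equation to the first lens, 1/23.5 = 1/9.5 + 1/d_i1, which gives d_i1 = -15.946 cm.
Its lateral magnification is m_1 = -d_i1/d_o1 = -(-15.946)/9.5 = 1.6786.
The intermediate image is virtual, 15.946 cm to the left of lens 1, so d_o2 = L - d_i1 = 17 - (-15.946) = 32.946 cm.
Applying the thin-lens equation again with f_2 = 39 cm and d_o2 = 32.946 cm gives d_i2 = -212.257 cm.
m_2 = -(-212.257)/(32.946) = 6.4425.
Total m = m_1 x m_2 = (1.6786)(6.4425) = 10.8142.

10.8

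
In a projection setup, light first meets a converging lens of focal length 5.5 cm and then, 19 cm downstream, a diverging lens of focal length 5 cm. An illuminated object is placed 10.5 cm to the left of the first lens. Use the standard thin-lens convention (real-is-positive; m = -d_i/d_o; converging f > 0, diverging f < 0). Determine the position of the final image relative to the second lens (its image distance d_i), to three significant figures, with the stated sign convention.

-2.99 cm

Lens 1: 1/d_i1 = 1/f_1 - 1/d_o1 = 1/5.5 - 1/10.5 = 0.08658 cm^-1, so d_i1 = 11.550 cm.
Object distance for lens 2: d_o2 = 19 - 11.550 = 7.450 cm.
Lens 2: 1/d_i2 = 1/f_2 - 1/d_o2 = 1/(-5) - 1/(7.450) = -0.33423 cm^-1, so d_i2 = -2.992 cm.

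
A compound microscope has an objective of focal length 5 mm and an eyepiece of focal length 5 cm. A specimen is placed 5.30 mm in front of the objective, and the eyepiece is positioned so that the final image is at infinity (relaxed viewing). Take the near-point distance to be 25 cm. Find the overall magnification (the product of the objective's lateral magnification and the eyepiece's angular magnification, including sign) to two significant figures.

Convert to cm: f_obj = 5 mm = 0.5 cm; d_o = 5.30 mm = 0.53 cm.
Objective: 1/d_i = 1/f_obj - 1/d_o = 1/0.5 - 1/0.53 = 0.11321 cm^-1, so d_i = 8.833 cm.
m_obj = -d_i/d_o = -8.833/0.53 = -16.667.
Eyepiece angular magnification (image at infinity): M_eye = D/f_e = 25/5 = 5.000.
Overall M = m_obj x M_eye = (-16.667)(5.000) = -83.33.

-83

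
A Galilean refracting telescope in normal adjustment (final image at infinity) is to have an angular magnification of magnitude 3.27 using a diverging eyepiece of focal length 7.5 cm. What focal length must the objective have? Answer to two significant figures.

25 cm

|M| = f_obj/|f_eye|, so f_obj = |M| x |f_eye| = 3.27 x 7.5 = 24.525 cm.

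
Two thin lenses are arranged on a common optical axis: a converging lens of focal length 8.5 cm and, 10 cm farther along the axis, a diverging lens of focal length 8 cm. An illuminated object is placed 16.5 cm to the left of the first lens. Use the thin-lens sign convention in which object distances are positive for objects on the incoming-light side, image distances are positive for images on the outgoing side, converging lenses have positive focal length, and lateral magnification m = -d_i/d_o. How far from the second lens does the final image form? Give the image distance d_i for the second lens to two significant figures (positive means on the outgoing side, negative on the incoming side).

First lens: d_i1 = 1/(1/8.5 - 1/16.5) = 17.531 cm.
This image would form 17.531 cm past lens 1, i.e. 7.531 cm beyond lens 2, so it is a virtual object for lens 2: d_o2 = 10 - 17.531 = -7.531 cm.
Second lens: d_i2 = 1/(1/(-8) - 1/(-7.531)) = 128.533 cm.

130 cm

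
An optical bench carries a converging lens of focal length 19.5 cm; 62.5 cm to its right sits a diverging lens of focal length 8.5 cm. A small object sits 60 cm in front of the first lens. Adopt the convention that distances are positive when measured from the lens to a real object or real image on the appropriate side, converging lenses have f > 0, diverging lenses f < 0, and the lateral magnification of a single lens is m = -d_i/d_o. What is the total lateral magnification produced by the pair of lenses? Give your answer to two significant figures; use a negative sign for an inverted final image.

First lens: d_i1 = 1/(1/19.5 - 1/60) = 28.889 cm.
m_1 = -(28.889)/60 = -0.4815.
That image sits 33.611 cm in front of the second lens, so d_o2 = 33.611 cm.
Second lens: d_i2 = 1/(1/(-8.5) - 1/(33.611)) = -6.784 cm.
m_2 = -(-6.784)/(33.611) = 0.2018.
Total m = m_1 x m_2 = (-0.4815)(0.2018) = -0.0972.

-0.097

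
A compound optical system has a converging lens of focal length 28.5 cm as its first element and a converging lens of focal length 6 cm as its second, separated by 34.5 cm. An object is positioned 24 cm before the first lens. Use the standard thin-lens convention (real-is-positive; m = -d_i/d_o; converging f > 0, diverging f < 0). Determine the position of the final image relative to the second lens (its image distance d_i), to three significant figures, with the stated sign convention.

Applying the thin-lens equation to the first lens, 1/28.5 = 1/24 + 1/d_i1, which gives d_i1 = -152.000 cm.
With d_i1 < 0 the first image is virtual and lies on the object side; the object distance for lens 2 is d_o2 = 34.5 - (-152.000) = 186.500 cm.
Applying the thin-lens equation again with f_2 = 6 cm and d_o2 = 186.500 cm gives d_i2 = 6.199 cm.

6.20 cm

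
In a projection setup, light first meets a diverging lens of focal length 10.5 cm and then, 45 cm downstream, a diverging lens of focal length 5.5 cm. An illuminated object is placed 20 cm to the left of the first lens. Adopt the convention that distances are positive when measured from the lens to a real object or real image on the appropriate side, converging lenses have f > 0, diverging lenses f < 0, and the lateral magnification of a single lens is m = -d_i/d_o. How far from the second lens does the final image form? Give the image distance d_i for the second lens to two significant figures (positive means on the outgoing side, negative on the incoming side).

Lens 1: 1/d_i1 = 1/f_1 - 1/d_o1 = 1/(-10.5) - 1/20 = -0.14524 cm^-1, so d_i1 = -6.885 cm.
With d_i1 < 0 the first image is virtual and lies on the object side; the object distance for lens 2 is d_o2 = 45 - (-6.885) = 51.885 cm.
Lens 2: 1/d_i2 = 1/f_2 - 1/d_o2 = 1/(-5.5) - 1/(51.885) = -0.20109 cm^-1, so d_i2 = -4.973 cm.

-5.0 cm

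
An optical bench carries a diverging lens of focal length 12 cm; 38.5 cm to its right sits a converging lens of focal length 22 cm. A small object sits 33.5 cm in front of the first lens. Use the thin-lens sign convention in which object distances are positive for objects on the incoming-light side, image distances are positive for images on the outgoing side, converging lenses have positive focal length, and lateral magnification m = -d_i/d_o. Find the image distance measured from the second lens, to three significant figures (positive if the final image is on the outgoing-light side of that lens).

41.1 cm

Applying the thin-lens equation to the first lens, 1/(-12) = 1/33.5 + 1/d_i1, which gives d_i1 = -8.835 cm.
The intermediate image is virtual, 8.835 cm to the left of lens 1, so d_o2 = L - d_i1 = 38.5 - (-8.835) = 47.335 cm.
Applying the thin-lens equation again with f_2 = 22 cm and d_o2 = 47.335 cm gives d_i2 = 41.104 cm.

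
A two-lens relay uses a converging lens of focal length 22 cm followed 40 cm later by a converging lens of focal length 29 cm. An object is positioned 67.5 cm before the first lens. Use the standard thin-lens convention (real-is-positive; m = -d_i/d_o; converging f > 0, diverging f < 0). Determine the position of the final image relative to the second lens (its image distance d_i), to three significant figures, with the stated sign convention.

Applying the thin-lens equation to the first lens, 1/22 = 1/67.5 + 1/d_i1, which gives d_i1 = 32.637 cm.
Object distance for lens 2: d_o2 = 40 - 32.637 = 7.363 cm.
Applying the thin-lens equation again with f_2 = 29 cm and d_o2 = 7.363 cm gives d_i2 = -9.868 cm.

-9.87 cm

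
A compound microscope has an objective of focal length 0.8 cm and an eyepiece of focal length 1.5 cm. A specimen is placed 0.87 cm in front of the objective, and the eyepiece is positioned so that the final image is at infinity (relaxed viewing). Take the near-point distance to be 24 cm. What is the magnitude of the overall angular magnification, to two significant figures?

Objective: 1/d_i = 1/f_obj - 1/d_o = 1/0.8 - 1/0.87 = 0.10057 cm^-1, so d_i = 9.943 cm.
m_obj = -d_i/d_o = -9.943/0.87 = -11.429.
Eyepiece angular magnification (image at infinity): M_eye = D/f_e = 24/1.5 = 16.000.
Overall M = m_obj x M_eye = (-11.429)(16.000) = -182.86.
|M| = 182.86.

180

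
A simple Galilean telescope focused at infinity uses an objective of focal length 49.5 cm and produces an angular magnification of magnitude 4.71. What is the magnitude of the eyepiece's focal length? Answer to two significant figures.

|M| = f_obj/|f_eye|, so |f_eye| = f_obj/|M| = 49.5/4.71 = 10.510 cm.
(The eyepiece is diverging, so its signed focal length is -10.510 cm.)

11 cm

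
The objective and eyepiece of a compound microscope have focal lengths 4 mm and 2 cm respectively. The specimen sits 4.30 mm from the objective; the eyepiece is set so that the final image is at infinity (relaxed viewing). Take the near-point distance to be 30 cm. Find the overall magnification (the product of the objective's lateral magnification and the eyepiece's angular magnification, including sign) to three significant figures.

Convert to cm: f_obj = 4 mm = 0.4 cm; d_o = 4.30 mm = 0.43 cm.
Objective: 1/d_i = 1/f_obj - 1/d_o = 1/0.4 - 1/0.43 = 0.17442 cm^-1, so d_i = 5.733 cm.
m_obj = -d_i/d_o = -5.733/0.43 = -13.333.
Eyepiece angular magnification (image at infinity): M_eye = D/f_e = 30/2 = 15.000.
Overall M = m_obj x M_eye = (-13.333)(15.000) = -200.00.

-200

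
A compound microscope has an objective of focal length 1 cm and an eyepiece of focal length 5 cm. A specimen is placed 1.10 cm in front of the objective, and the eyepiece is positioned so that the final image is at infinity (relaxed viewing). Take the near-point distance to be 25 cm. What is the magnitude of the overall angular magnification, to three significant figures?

Objective: 1/d_i = 1/f_obj - 1/d_o = 1/1 - 1/1.10 = 0.09091 cm^-1, so d_i = 11.000 cm.
m_obj = -d_i/d_o = -11.000/1.10 = -10.000.
Eyepiece angular magnification (image at infinity): M_eye = D/f_e = 25/5 = 5.000.
Overall M = m_obj x M_eye = (-10.000)(5.000) = -50.00.
|M| = 50.00.

50.0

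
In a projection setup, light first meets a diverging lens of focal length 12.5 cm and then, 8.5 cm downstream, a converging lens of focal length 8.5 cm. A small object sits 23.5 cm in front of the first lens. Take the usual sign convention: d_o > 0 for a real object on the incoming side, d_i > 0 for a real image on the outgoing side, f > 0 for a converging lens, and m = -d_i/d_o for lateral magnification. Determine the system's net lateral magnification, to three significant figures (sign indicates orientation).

Lens 1: 1/d_i1 = 1/f_1 - 1/d_o1 = 1/(-12.5) - 1/23.5 = -0.12255 cm^-1, so d_i1 = -8.160 cm.
m_1 = -(-8.160)/23.5 = 0.3472.
The intermediate image is virtual, 8.160 cm to the left of lens 1, so d_o2 = L - d_i1 = 8.5 - (-8.160) = 16.660 cm.
Lens 2: 1/d_i2 = 1/f_2 - 1/d_o2 = 1/8.5 - 1/(16.660) = 0.05762 cm^-1, so d_i2 = 17.354 cm.
m_2 = -(17.354)/(16.660) = -1.0417.
Total m = m_1 x m_2 = (0.3472)(-1.0417) = -0.3617.

-0.362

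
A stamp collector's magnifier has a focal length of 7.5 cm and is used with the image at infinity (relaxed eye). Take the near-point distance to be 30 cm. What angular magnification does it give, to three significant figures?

4.00

M = D/f = 30/7.5 = 4.000.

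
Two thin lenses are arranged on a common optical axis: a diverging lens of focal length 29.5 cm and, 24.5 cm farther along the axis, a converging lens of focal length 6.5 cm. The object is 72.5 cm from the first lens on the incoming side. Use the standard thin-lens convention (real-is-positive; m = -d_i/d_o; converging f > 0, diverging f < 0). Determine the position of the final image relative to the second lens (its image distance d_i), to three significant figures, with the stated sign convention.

7.58 cm

Lens 1: 1/d_i1 = 1/f_1 - 1/d_o1 = 1/(-29.5) - 1/72.5 = -0.04769 cm^-1, so d_i1 = -20.968 cm.
The intermediate image is virtual, 20.968 cm to the left of lens 1, so d_o2 = L - d_i1 = 24.5 - (-20.968) = 45.468 cm.
Lens 2: 1/d_i2 = 1/f_2 - 1/d_o2 = 1/6.5 - 1/(45.468) = 0.13185 cm^-1, so d_i2 = 7.584 cm.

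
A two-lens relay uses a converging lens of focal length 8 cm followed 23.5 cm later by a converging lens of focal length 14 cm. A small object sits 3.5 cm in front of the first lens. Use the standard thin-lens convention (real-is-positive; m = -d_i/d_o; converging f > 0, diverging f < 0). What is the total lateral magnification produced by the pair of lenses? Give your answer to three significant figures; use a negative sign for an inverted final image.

-1.58

Applying the thin-lens equation to the first lens, 1/8 = 1/3.5 + 1/d_i1, which gives d_i1 = -6.222 cm.
Its lateral magnification is m_1 = -d_i1/d_o1 = -(-6.222)/3.5 = 1.7778.
The intermediate image is virtual, 6.222 cm to the left of lens 1, so d_o2 = L - d_i1 = 23.5 - (-6.222) = 29.722 cm.
Applying the thin-lens equation again with f_2 = 14 cm and d_o2 = 29.722 cm gives d_i2 = 26.466 cm.
m_2 = -(26.466)/(29.722) = -0.8905.
The system's lateral magnification is m_1 m_2 = (1.7778)(-0.8905) = -1.5830.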